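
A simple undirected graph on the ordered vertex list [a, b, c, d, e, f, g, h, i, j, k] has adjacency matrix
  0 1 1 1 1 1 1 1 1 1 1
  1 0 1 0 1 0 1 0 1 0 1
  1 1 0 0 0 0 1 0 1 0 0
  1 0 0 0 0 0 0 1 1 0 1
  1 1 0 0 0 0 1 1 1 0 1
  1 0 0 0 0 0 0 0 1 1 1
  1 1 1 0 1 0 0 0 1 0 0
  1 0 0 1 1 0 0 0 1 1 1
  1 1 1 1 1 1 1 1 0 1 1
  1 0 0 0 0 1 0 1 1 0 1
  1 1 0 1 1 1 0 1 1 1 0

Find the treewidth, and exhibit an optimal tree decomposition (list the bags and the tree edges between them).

Every bag has size at most 5, so the width is 5 − 1 = 4 and tw(G) ≤ 4. Conversely, {a, b, e, g, i} is a clique of size 5, and the vertices of any clique must share a bag in every tree decomposition; so some bag has ≥ 5 vertices and tw(G) ≥ 4. The upper and lower bounds meet at 4, so that is the treewidth.

Treewidth 4.
One optimal decomposition is:
Bags: B1 = {a, b, e, i, k}  B2 = {a, b, e, g, i}  B3 = {a, e, h, i, k}  B4 = {a, b, c, g, i}  B5 = {a, h, i, j, k}  B6 = {a, d, h, i, k}  B7 = {a, f, i, j, k}
Tree: B1–B2, B1–B3, B2–B4, B3–B5, B3–B6, B5–B7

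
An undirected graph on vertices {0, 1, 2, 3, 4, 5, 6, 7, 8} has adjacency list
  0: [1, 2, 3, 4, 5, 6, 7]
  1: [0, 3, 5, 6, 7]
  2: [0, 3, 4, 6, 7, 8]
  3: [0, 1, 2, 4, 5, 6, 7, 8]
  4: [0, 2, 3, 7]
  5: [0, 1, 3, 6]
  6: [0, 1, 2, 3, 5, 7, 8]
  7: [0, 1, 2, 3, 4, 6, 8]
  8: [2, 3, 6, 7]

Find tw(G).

4

A width-4 tree decomposition is:
Bags: B1 = {0, 1, 3, 6, 7}  B2 = {0, 2, 3, 6, 7}  B3 = {0, 2, 3, 4, 7}  B4 = {0, 1, 3, 5, 6}  B5 = {2, 3, 6, 7, 8}
Tree: B1–B2, B2–B3, B1–B4, B2–B5
Every bag has size at most 5, so the width is 5 − 1 = 4 and tw(G) ≤ 4. On the other hand G contains the 5-clique {0, 2, 3, 4, 7}. A clique must lie in a single bag of any decomposition, so no decomposition can have width below 4. Combining the bounds, tw(G) = 4.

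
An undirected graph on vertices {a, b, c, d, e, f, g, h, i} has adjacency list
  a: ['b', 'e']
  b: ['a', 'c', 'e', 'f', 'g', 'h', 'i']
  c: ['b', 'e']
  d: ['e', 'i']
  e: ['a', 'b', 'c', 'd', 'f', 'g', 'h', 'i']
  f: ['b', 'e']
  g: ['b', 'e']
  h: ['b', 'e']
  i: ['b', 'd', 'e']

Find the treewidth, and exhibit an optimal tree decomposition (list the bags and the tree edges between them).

Treewidth 2.
One optimal decomposition is:
Bags: B1 = {a, b, e}  B2 = {b, c, e}  B3 = {b, e, h}  B4 = {b, e, i}  B5 = {b, e, g}  B6 = {d, e, i}  B7 = {b, e, f}
Tree: B1–B2, B1–B3, B1–B4, B3–B5, B4–B6, B2–B7

Every bag has size at most 3, so the width is 3 − 1 = 2 and tw(G) ≤ 2. Conversely, {d, e, i} is a clique of size 3, and the vertices of any clique must share a bag in every tree decomposition; so some bag has ≥ 3 vertices and tw(G) ≥ 2. Combining the bounds, tw(G) = 2.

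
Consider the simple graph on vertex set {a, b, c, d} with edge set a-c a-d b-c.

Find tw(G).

A width-1 tree decomposition is:
Bags: B1 = {a, d}  B2 = {a, c}  B3 = {b, c}
Tree: B1–B2, B2–B3
Each bag holds 2 vertices, so the decomposition has width 1, which upper-bounds the treewidth. Any graph with an edge has treewidth ≥ 1, and G has the edge a–d. The upper and lower bounds meet at 1, so that is the treewidth.

1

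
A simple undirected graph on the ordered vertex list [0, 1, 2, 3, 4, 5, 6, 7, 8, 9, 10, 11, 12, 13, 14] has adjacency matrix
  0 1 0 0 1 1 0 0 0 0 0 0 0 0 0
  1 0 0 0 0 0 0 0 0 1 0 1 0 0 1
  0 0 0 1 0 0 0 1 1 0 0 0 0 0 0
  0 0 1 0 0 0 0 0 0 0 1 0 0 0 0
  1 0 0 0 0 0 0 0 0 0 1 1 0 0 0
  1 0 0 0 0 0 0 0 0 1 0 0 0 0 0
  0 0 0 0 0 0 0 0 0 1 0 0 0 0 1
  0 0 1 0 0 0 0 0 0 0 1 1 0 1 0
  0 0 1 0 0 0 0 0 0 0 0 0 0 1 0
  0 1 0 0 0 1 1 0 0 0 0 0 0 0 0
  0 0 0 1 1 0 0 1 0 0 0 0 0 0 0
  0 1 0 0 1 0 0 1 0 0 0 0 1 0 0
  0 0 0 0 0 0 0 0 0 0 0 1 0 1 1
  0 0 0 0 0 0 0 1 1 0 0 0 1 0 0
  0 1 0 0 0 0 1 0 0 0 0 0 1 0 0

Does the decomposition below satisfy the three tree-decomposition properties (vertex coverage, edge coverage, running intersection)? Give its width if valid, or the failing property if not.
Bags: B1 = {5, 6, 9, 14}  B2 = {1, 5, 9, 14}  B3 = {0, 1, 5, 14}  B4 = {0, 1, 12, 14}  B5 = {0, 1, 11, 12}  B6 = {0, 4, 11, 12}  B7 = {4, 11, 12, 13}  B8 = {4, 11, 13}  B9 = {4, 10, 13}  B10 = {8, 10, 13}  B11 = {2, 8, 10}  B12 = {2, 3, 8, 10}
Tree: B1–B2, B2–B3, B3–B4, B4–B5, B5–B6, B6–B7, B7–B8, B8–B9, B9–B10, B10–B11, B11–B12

No — vertex 7 appears in no bag.

A tree decomposition must satisfy three properties: every vertex lies in some bag; for every edge, both endpoints lie together in some bag; and for every vertex, the bags containing it form a connected subtree. Here vertex 7 appears in no bag, so the decomposition is invalid.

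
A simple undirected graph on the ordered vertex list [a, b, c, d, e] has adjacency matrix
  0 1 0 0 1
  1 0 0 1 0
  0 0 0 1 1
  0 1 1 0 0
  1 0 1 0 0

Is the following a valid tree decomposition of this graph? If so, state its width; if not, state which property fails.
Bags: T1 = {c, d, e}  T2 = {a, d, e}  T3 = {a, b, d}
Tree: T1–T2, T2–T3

Every vertex of G appears in some bag (union = {a, b, c, d, e}); every edge is covered by a bag; and for each vertex v the set of bags containing v is connected in the bag tree. The decomposition is therefore valid. The largest bag has 3 vertices, so the width is 2.

Yes; width 2.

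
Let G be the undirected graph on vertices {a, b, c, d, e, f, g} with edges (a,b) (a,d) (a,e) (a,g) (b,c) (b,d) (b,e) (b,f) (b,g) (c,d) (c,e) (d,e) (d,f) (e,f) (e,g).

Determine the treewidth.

A width-3 tree decomposition is:
Bags: B1 = {b, c, d, e}  B2 = {a, b, d, e}  B3 = {a, b, e, g}  B4 = {b, d, e, f}
Tree: B1–B2, B2–B3, B1–B4
Every bag has size at most 4, so the width is 4 − 1 = 3 and tw(G) ≤ 3. For the lower bound, the 4 vertices {b, d, e, f} are pairwise adjacent, and any tree decomposition puts a clique entirely inside one bag — forcing width ≥ 3. Therefore the treewidth is 3.

3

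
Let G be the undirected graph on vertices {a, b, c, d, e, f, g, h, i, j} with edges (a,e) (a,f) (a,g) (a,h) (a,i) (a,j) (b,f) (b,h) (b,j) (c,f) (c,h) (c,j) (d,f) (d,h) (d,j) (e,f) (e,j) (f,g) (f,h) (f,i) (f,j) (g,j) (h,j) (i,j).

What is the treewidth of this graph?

A width-3 tree decomposition is:
Bags: B1 = {b, f, h, j}  B2 = {d, f, h, j}  B3 = {a, f, h, j}  B4 = {a, f, i, j}  B5 = {a, e, f, j}  B6 = {c, f, h, j}  B7 = {a, f, g, j}
Tree: B1–B2, B2–B3, B3–B4, B3–B5, B2–B6, B5–B7
Every bag has size at most 4, so the width is 4 − 1 = 3 and tw(G) ≤ 3. Conversely, {a, f, g, j} is a clique of size 4, and the vertices of any clique must share a bag in every tree decomposition; so some bag has ≥ 4 vertices and tw(G) ≥ 3. Hence tw(G) = 3 exactly.

3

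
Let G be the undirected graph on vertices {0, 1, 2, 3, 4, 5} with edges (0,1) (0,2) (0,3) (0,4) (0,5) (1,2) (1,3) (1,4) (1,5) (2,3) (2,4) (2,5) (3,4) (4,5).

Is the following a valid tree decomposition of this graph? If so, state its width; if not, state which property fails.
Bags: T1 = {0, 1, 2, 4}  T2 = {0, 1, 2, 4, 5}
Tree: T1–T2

A tree decomposition must satisfy three properties: every vertex lies in some bag; for every edge, both endpoints lie together in some bag; and for every vertex, the bags containing it form a connected subtree. Here vertex 3 appears in no bag, so the decomposition is invalid.

No — vertex 3 appears in no bag.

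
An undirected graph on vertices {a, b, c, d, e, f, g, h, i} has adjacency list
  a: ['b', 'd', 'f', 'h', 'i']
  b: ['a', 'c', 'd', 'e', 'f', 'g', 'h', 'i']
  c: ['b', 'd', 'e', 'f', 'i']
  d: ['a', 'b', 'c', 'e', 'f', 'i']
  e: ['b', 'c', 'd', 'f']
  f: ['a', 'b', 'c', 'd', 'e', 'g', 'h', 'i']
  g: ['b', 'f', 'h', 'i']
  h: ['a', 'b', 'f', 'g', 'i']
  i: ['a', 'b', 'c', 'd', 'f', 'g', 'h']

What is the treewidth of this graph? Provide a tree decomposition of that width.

Treewidth 4.
One such decomposition:
Bags: B1 = {b, f, g, h, i}  B2 = {a, b, f, h, i}  B3 = {a, b, d, f, i}  B4 = {b, c, d, f, i}  B5 = {b, c, d, e, f}
Tree: B1–B2, B2–B3, B3–B4, B4–B5

The largest bag has 5 vertices, giving width 4; this decomposition certifies tw(G) ≤ 4. For the lower bound, the 5 vertices {b, c, d, e, f} are pairwise adjacent, and any tree decomposition puts a clique entirely inside one bag — forcing width ≥ 4. The upper and lower bounds meet at 4, so that is the treewidth.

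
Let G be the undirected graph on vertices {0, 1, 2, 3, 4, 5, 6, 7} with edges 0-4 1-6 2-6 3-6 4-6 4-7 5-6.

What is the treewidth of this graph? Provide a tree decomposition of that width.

The largest bag has 2 vertices, giving width 1; this decomposition certifies tw(G) ≤ 1. Since G has at least one edge (e.g. 2–6), it is not an edgeless graph, so tw(G) ≥ 1. Therefore the treewidth is 1.

Treewidth 1.
Bags: B1 = {2, 6}  B2 = {5, 6}  B3 = {4, 6}  B4 = {1, 6}  B5 = {3, 6}  B6 = {0, 4}  B7 = {4, 7}
Tree: B1–B2, B2–B3, B1–B4, B2–B5, B3–B6, B3–B7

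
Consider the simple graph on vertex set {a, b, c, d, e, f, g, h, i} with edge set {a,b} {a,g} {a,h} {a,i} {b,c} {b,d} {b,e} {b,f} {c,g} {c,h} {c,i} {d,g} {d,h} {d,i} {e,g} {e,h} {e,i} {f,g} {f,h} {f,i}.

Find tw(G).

A width-4 tree decomposition is:
Bags: B1 = {b, c, g, h, i}  B2 = {b, f, g, h, i}  B3 = {b, e, g, h, i}  B4 = {b, d, g, h, i}  B5 = {a, b, g, h, i}
Tree: B1–B2, B2–B3, B3–B4, B4–B5
Each bag holds 5 vertices, so the decomposition has width 4, which upper-bounds the treewidth. For the lower bound: the 5 vertex sets {c,h}, {f,i}, {e,g}, {b}, {d} are disjoint, each induces a connected subgraph, and every pair is joined by at least one edge of G. Contracting each set to a single vertex therefore yields K_{5} as a minor, and since treewidth is minor-monotone, tw(G) ≥ tw(K_{5}) = 4. Combining the bounds, tw(G) = 4.

4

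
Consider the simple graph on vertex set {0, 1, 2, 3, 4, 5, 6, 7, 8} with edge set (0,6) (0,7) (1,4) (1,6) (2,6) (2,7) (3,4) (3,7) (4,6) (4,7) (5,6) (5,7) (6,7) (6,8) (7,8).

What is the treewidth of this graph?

2

A width-2 tree decomposition is:
Bags: B1 = {3, 4, 7}  B2 = {4, 6, 7}  B3 = {0, 6, 7}  B4 = {6, 7, 8}  B5 = {1, 4, 6}  B6 = {5, 6, 7}  B7 = {2, 6, 7}
Tree: B1–B2, B2–B3, B2–B4, B2–B5, B4–B6, B3–B7
Each bag holds 3 vertices, so the decomposition has width 2, which upper-bounds the treewidth. For the lower bound, the 3 vertices {3, 4, 7} are pairwise adjacent, and any tree decomposition puts a clique entirely inside one bag — forcing width ≥ 2. Combining the bounds, tw(G) = 2.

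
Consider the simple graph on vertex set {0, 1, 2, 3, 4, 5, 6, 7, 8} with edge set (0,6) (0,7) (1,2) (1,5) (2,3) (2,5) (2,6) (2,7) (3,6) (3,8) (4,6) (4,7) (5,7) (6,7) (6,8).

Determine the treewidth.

2

A width-2 tree decomposition is:
Bags: B1 = {2, 6, 7}  B2 = {2, 3, 6}  B3 = {4, 6, 7}  B4 = {3, 6, 8}  B5 = {2, 5, 7}  B6 = {1, 2, 5}  B7 = {0, 6, 7}
Tree: B1–B2, B1–B3, B2–B4, B1–B5, B5–B6, B1–B7
The largest bag has 3 vertices, giving width 2; this decomposition certifies tw(G) ≤ 2. Conversely, {1, 2, 5} is a clique of size 3, and the vertices of any clique must share a bag in every tree decomposition; so some bag has ≥ 3 vertices and tw(G) ≥ 2. Combining the bounds, tw(G) = 2.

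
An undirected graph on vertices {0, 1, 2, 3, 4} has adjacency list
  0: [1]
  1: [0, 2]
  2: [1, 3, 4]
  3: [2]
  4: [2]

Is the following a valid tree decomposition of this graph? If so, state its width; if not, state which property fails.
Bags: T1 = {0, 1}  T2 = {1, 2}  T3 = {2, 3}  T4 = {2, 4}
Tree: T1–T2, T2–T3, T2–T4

Every vertex of G appears in some bag (union = {0, 1, 2, 3, 4}); every edge is covered by a bag; and for each vertex v the set of bags containing v is connected in the bag tree. The decomposition is therefore valid. The largest bag has 2 vertices, so the width is 1.

Yes; width 1.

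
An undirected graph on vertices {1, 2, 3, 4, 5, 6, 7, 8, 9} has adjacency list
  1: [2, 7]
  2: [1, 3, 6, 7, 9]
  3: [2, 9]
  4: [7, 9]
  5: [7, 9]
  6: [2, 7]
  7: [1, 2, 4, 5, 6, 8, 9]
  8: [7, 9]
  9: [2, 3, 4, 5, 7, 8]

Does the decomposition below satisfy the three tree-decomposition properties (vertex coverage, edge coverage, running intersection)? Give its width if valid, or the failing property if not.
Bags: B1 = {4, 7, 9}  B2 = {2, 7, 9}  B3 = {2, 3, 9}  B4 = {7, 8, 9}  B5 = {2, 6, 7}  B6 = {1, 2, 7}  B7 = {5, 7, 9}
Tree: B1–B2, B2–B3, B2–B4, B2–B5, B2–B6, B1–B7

Checking the three conditions: (i) the bags cover all of {1, 2, 3, 4, 5, 6, 7, 8, 9}; (ii) for each edge, some bag contains both endpoints; (iii) the bags containing any fixed vertex form a subtree. All hold, so the decomposition is valid with width 3 − 1 = 2.

Yes; width 2.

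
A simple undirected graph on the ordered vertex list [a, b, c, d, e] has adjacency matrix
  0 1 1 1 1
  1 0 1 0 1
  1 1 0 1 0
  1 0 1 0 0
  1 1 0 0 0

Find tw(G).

2

A width-2 tree decomposition is:
Bags: B1 = {a, b, c}  B2 = {a, c, d}  B3 = {a, b, e}
Tree: B1–B2, B1–B3
Each bag holds 3 vertices, so the decomposition has width 2, which upper-bounds the treewidth. For the lower bound, the 3 vertices {a, b, e} are pairwise adjacent, and any tree decomposition puts a clique entirely inside one bag — forcing width ≥ 2. Hence tw(G) = 2 exactly.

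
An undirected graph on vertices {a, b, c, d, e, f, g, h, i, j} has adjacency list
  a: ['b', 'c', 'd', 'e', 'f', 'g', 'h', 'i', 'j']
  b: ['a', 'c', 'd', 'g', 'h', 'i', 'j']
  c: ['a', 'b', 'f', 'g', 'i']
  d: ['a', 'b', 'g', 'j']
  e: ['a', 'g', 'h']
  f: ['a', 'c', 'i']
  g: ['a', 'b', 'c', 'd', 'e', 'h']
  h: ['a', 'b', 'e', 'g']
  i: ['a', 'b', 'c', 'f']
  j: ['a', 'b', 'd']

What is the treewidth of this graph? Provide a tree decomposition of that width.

The largest bag has 4 vertices, giving width 3; this decomposition certifies tw(G) ≤ 3. Conversely, {a, e, g, h} is a clique of size 4, and the vertices of any clique must share a bag in every tree decomposition; so some bag has ≥ 4 vertices and tw(G) ≥ 3. Combining the bounds, tw(G) = 3.

Treewidth 3.
Bags: B1 = {a, b, c, g}  B2 = {a, b, d, g}  B3 = {a, b, c, i}  B4 = {a, c, f, i}  B5 = {a, b, d, j}  B6 = {a, b, g, h}  B7 = {a, e, g, h}
Tree: B1–B2, B1–B3, B3–B4, B2–B5, B1–B6, B6–B7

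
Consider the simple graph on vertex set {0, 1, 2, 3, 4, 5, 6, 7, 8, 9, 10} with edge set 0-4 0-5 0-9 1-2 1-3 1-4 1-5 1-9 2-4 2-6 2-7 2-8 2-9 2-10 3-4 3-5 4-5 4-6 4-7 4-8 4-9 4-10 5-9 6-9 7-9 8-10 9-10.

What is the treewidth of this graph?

A width-3 tree decomposition is:
Bags: B1 = {2, 4, 6, 9}  B2 = {1, 2, 4, 9}  B3 = {1, 4, 5, 9}  B4 = {2, 4, 9, 10}  B5 = {1, 3, 4, 5}  B6 = {0, 4, 5, 9}  B7 = {2, 4, 8, 10}  B8 = {2, 4, 7, 9}
Tree: B1–B2, B2–B3, B2–B4, B3–B5, B3–B6, B4–B7, B4–B8
The largest bag has 4 vertices, giving width 3; this decomposition certifies tw(G) ≤ 3. On the other hand G contains the 4-clique {2, 4, 8, 10}. A clique must lie in a single bag of any decomposition, so no decomposition can have width below 3. Therefore the treewidth is 3.

3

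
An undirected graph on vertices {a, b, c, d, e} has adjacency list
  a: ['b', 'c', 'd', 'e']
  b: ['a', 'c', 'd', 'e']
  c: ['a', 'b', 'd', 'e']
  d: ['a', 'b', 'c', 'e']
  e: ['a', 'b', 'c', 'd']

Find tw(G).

4

A width-4 tree decomposition is:
Bags: B1 = {a, b, c, d, e}
Tree: (single bag)
A single bag containing all 5 vertices is trivially a valid decomposition of width 4. Conversely, {a, b, c, d, e} is a clique of size 5, and the vertices of any clique must share a bag in every tree decomposition; so some bag has ≥ 5 vertices and tw(G) ≥ 4. Therefore the treewidth is 4.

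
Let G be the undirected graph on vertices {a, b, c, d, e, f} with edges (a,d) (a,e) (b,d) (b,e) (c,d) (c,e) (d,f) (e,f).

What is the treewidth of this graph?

A width-2 tree decomposition is:
Bags: B1 = {c, d, e}  B2 = {b, d, e}  B3 = {a, d, e}  B4 = {d, e, f}
Tree: B1–B2, B2–B3, B3–B4
Every bag has size at most 3, so the width is 3 − 1 = 2 and tw(G) ≤ 2. For the lower bound, G contains the cycle d–c–e–b–d, so G is not a forest; only forests have treewidth ≤ 1, hence tw(G) ≥ 2. Hence tw(G) = 2 exactly.

2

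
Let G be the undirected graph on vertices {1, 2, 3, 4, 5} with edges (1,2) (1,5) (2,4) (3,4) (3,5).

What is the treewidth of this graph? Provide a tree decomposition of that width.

Treewidth 2.
One optimal decomposition is:
Bags: B1 = {3, 4, 5}  B2 = {2, 4, 5}  B3 = {1, 2, 5}
Tree: B1–B2, B2–B3

Each bag holds 3 vertices, so the decomposition has width 2, which upper-bounds the treewidth. Since 5–3–4–2–1–5 is a cycle in G, G is not acyclic. Forests are exactly the graphs of treewidth ≤ 1, so tw(G) ≥ 2. Hence tw(G) = 2 exactly.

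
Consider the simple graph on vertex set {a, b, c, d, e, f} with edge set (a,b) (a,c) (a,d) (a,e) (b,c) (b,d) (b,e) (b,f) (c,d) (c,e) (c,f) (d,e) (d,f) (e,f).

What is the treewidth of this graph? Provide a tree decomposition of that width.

The largest bag has 5 vertices, giving width 4; this decomposition certifies tw(G) ≤ 4. On the other hand G contains the 5-clique {b, c, d, e, f}. A clique must lie in a single bag of any decomposition, so no decomposition can have width below 4. Hence tw(G) = 4 exactly.

Treewidth 4.
One optimal decomposition is:
Bags: B1 = {b, c, d, e, f}  B2 = {a, b, c, d, e}
Tree: B1–B2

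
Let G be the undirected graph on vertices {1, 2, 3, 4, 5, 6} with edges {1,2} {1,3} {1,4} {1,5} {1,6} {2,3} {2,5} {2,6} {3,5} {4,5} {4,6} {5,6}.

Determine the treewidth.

3

A width-3 tree decomposition is:
Bags: B1 = {1, 2, 3, 5}  B2 = {1, 2, 5, 6}  B3 = {1, 4, 5, 6}
Tree: B1–B2, B2–B3
Each bag holds 4 vertices, so the decomposition has width 3, which upper-bounds the treewidth. On the other hand G contains the 4-clique {1, 2, 3, 5}. A clique must lie in a single bag of any decomposition, so no decomposition can have width below 3. The upper and lower bounds meet at 3, so that is the treewidth.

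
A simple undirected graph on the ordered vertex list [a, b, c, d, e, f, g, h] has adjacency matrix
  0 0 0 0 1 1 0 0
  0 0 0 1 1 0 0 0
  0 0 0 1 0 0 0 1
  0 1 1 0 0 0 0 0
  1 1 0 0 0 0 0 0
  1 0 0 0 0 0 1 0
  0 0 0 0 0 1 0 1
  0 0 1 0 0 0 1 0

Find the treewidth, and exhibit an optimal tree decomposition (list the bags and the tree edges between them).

Treewidth 2.
One such decomposition:
Bags: B1 = {b, d, e}  B2 = {c, d, e}  B3 = {c, e, h}  B4 = {e, g, h}  B5 = {e, f, g}  B6 = {a, e, f}
Tree: B1–B2, B2–B3, B3–B4, B4–B5, B5–B6

Every bag has size at most 3, so the width is 3 − 1 = 2 and tw(G) ≤ 2. The edges e–b–d–c–h–g–f–a–e form a cycle, so G is not a tree and its treewidth is at least 2. Combining the bounds, tw(G) = 2.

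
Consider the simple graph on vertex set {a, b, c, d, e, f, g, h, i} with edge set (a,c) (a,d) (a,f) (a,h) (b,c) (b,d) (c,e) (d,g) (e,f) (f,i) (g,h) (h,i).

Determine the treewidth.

A width-3 tree decomposition is:
Bags: B1 = {e, f, h, i}  B2 = {a, e, f, h}  B3 = {a, c, e, h}  B4 = {a, c, g, h}  B5 = {a, c, d, g}  B6 = {b, c, d, g}
Tree: B1–B2, B2–B3, B3–B4, B4–B5, B5–B6
Each bag holds 4 vertices, so the decomposition has width 3, which upper-bounds the treewidth. For the lower bound: the 4 vertex sets {e,f,i}, {h}, {a}, {b,c,d,g} are disjoint, each induces a connected subgraph, and every pair is joined by at least one edge of G. Contracting each set to a single vertex therefore yields K_{4} as a minor, and since treewidth is minor-monotone, tw(G) ≥ tw(K_{4}) = 3. Combining the bounds, tw(G) = 3.

3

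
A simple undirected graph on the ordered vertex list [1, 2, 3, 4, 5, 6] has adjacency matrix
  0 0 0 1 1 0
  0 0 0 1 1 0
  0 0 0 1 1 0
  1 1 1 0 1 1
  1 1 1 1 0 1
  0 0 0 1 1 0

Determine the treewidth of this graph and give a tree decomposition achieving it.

Treewidth 2.
One optimal decomposition is:
Bags: B1 = {3, 4, 5}  B2 = {1, 4, 5}  B3 = {2, 4, 5}  B4 = {4, 5, 6}
Tree: B1–B2, B1–B3, B3–B4

Every bag has size at most 3, so the width is 3 − 1 = 2 and tw(G) ≤ 2. For the lower bound, the 3 vertices {1, 4, 5} are pairwise adjacent, and any tree decomposition puts a clique entirely inside one bag — forcing width ≥ 2. Therefore the treewidth is 2.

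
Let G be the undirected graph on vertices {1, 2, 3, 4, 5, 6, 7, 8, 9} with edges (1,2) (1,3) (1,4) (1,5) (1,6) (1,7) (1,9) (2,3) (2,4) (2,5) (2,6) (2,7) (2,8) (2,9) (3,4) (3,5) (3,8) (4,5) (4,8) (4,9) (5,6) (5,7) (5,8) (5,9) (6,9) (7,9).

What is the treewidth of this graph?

4

A width-4 tree decomposition is:
Bags: B1 = {1, 2, 5, 6, 9}  B2 = {1, 2, 4, 5, 9}  B3 = {1, 2, 3, 4, 5}  B4 = {2, 3, 4, 5, 8}  B5 = {1, 2, 5, 7, 9}
Tree: B1–B2, B2–B3, B3–B4, B2–B5
The largest bag has 5 vertices, giving width 4; this decomposition certifies tw(G) ≤ 4. Conversely, {2, 3, 4, 5, 8} is a clique of size 5, and the vertices of any clique must share a bag in every tree decomposition; so some bag has ≥ 5 vertices and tw(G) ≥ 4. Therefore the treewidth is 4.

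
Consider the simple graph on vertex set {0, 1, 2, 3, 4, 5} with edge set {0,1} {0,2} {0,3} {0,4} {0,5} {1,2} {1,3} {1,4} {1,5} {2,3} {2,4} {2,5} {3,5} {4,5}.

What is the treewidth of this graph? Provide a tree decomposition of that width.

Every bag has size at most 5, so the width is 5 − 1 = 4 and tw(G) ≤ 4. Conversely, {0, 1, 2, 3, 5} is a clique of size 5, and the vertices of any clique must share a bag in every tree decomposition; so some bag has ≥ 5 vertices and tw(G) ≥ 4. The upper and lower bounds meet at 4, so that is the treewidth.

Treewidth 4.
Bags: B1 = {0, 1, 2, 4, 5}  B2 = {0, 1, 2, 3, 5}
Tree: B1–B2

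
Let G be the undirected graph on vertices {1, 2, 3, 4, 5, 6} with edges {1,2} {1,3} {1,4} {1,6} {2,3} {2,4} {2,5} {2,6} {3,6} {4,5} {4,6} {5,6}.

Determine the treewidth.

3

A width-3 tree decomposition is:
Bags: B1 = {2, 4, 5, 6}  B2 = {1, 2, 4, 6}  B3 = {1, 2, 3, 6}
Tree: B1–B2, B2–B3
Every bag has size at most 4, so the width is 4 − 1 = 3 and tw(G) ≤ 3. Conversely, {1, 2, 3, 6} is a clique of size 4, and the vertices of any clique must share a bag in every tree decomposition; so some bag has ≥ 4 vertices and tw(G) ≥ 3. The upper and lower bounds meet at 3, so that is the treewidth.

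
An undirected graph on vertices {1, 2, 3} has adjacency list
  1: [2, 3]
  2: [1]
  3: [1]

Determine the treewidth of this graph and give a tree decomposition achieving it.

Treewidth 1.
One such decomposition:
Bags: B1 = {1, 3}  B2 = {1, 2}
Tree: B1–B2

Every bag has size at most 2, so the width is 2 − 1 = 1 and tw(G) ≤ 1. Any graph with an edge has treewidth ≥ 1, and G has the edge 3–1. Therefore the treewidth is 1.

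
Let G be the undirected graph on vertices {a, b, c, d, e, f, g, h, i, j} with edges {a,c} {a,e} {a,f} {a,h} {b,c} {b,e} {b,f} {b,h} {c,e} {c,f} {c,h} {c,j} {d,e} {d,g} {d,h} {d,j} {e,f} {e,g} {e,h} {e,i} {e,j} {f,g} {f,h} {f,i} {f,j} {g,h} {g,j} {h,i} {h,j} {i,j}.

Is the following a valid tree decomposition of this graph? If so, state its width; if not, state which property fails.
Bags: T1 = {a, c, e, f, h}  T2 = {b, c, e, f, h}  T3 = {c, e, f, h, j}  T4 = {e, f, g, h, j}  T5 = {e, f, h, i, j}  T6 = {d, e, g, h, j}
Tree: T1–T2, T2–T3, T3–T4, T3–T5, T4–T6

Yes; width 4.

Vertex coverage: the bags together contain {a, b, c, d, e, f, g, h, i, j}, the full vertex set. Edge coverage: each edge of G has both endpoints in at least one bag. Running intersection: for every vertex, the bags containing it form a connected subtree. All three properties hold, so this is a valid tree decomposition of width max|bag| − 1 = 4, and hence tw(G) ≤ 4.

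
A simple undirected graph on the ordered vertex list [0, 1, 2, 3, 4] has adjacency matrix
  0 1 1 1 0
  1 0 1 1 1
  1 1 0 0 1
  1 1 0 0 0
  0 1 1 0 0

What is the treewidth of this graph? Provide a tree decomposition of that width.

Treewidth 2.
One optimal decomposition is:
Bags: B1 = {1, 2, 4}  B2 = {0, 1, 2}  B3 = {0, 1, 3}
Tree: B1–B2, B2–B3

The largest bag has 3 vertices, giving width 2; this decomposition certifies tw(G) ≤ 2. Conversely, {0, 1, 2} is a clique of size 3, and the vertices of any clique must share a bag in every tree decomposition; so some bag has ≥ 3 vertices and tw(G) ≥ 2. Hence tw(G) = 2 exactly.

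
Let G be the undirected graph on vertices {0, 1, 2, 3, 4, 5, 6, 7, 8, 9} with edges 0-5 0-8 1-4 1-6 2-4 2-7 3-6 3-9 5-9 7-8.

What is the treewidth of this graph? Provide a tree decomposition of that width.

Every bag has size at most 3, so the width is 3 − 1 = 2 and tw(G) ≤ 2. For the lower bound, G contains the cycle 6–3–9–5–0–8–7–2–4–1–6, so G is not a forest; only forests have treewidth ≤ 1, hence tw(G) ≥ 2. Combining the bounds, tw(G) = 2.

Treewidth 2.
Bags: B1 = {3, 6, 9}  B2 = {5, 6, 9}  B3 = {0, 5, 6}  B4 = {0, 6, 8}  B5 = {6, 7, 8}  B6 = {2, 6, 7}  B7 = {2, 4, 6}  B8 = {1, 4, 6}
Tree: B1–B2, B2–B3, B3–B4, B4–B5, B5–B6, B6–B7, B7–B8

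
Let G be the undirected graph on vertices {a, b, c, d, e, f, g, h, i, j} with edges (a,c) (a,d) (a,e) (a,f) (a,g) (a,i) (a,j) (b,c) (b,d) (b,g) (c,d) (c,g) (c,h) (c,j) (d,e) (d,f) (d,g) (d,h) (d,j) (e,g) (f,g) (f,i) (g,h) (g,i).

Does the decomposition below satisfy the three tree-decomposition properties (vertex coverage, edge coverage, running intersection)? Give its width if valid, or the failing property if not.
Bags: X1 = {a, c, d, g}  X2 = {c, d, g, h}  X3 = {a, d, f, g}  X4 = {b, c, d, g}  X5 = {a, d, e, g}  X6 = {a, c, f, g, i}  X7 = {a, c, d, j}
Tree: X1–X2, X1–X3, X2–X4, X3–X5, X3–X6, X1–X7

A tree decomposition must satisfy three properties: every vertex lies in some bag; for every edge, both endpoints lie together in some bag; and for every vertex, the bags containing it form a connected subtree. Here bags containing vertex c are not connected in the tree, so the decomposition is invalid.

No — bags containing vertex c are not connected in the tree.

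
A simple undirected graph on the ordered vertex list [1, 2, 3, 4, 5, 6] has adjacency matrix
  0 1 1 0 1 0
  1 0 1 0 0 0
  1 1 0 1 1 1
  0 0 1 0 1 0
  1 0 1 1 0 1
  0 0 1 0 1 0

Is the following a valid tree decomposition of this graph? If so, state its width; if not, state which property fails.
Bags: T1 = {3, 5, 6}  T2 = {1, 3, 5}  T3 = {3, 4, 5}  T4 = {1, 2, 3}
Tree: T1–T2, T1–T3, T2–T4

Checking the three conditions: (i) the bags cover all of {1, 2, 3, 4, 5, 6}; (ii) for each edge, some bag contains both endpoints; (iii) the bags containing any fixed vertex form a subtree. All hold, so the decomposition is valid with width 3 − 1 = 2.

Yes; width 2.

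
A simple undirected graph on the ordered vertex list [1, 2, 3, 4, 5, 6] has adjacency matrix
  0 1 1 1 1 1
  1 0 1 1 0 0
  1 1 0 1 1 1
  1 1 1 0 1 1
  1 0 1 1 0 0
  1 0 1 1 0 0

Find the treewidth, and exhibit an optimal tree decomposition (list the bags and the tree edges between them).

Every bag has size at most 4, so the width is 4 − 1 = 3 and tw(G) ≤ 3. Conversely, {1, 2, 3, 4} is a clique of size 4, and the vertices of any clique must share a bag in every tree decomposition; so some bag has ≥ 4 vertices and tw(G) ≥ 3. Therefore the treewidth is 3.

Treewidth 3.
One optimal decomposition is:
Bags: B1 = {1, 3, 4, 5}  B2 = {1, 3, 4, 6}  B3 = {1, 2, 3, 4}
Tree: B1–B2, B1–B3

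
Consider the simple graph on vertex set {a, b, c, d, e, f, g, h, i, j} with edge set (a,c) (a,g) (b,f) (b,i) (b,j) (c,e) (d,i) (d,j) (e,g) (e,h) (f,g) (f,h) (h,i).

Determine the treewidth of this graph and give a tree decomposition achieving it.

Each bag holds 3 vertices, so the decomposition has width 2, which upper-bounds the treewidth. Since c–a–g–e–c is a cycle in G, G is not acyclic. Forests are exactly the graphs of treewidth ≤ 1, so tw(G) ≥ 2. Hence tw(G) = 2 exactly.

Treewidth 2.
One optimal decomposition is:
Bags: B1 = {a, c, e}  B2 = {a, e, g}  B3 = {e, g, h}  B4 = {f, g, h}  B5 = {f, h, i}  B6 = {b, f, i}  B7 = {b, d, i}  B8 = {b, d, j}
Tree: B1–B2, B2–B3, B3–B4, B4–B5, B5–B6, B6–B7, B7–B8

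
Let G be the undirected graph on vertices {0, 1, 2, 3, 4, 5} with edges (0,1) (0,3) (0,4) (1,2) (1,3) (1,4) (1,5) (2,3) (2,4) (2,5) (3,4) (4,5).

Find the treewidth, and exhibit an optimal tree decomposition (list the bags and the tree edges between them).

Every bag has size at most 4, so the width is 4 − 1 = 3 and tw(G) ≤ 3. On the other hand G contains the 4-clique {0, 1, 3, 4}. A clique must lie in a single bag of any decomposition, so no decomposition can have width below 3. Hence tw(G) = 3 exactly.

Treewidth 3.
One such decomposition:
Bags: B1 = {0, 1, 3, 4}  B2 = {1, 2, 3, 4}  B3 = {1, 2, 4, 5}
Tree: B1–B2, B2–B3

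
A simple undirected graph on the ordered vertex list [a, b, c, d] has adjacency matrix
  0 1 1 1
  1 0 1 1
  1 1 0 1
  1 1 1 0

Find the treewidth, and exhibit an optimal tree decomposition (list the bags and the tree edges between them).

With just one bag of size 4, the width is 4 − 1 = 3, so tw(G) ≤ 3. Conversely, {a, b, c, d} is a clique of size 4, and the vertices of any clique must share a bag in every tree decomposition; so some bag has ≥ 4 vertices and tw(G) ≥ 3. Combining the bounds, tw(G) = 3.

Treewidth 3.
One such decomposition:
Bags: B1 = {a, b, c, d}
Tree: (single bag)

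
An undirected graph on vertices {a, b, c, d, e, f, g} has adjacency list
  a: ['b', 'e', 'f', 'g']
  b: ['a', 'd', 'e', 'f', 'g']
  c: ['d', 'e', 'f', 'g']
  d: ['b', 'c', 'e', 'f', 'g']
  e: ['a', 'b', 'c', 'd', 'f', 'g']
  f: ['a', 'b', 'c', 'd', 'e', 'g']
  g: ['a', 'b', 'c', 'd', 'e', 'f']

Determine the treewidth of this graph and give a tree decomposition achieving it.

Treewidth 4.
One such decomposition:
Bags: B1 = {c, d, e, f, g}  B2 = {b, d, e, f, g}  B3 = {a, b, e, f, g}
Tree: B1–B2, B2–B3

Each bag holds 5 vertices, so the decomposition has width 4, which upper-bounds the treewidth. For the lower bound, the 5 vertices {c, d, e, f, g} are pairwise adjacent, and any tree decomposition puts a clique entirely inside one bag — forcing width ≥ 4. Therefore the treewidth is 4.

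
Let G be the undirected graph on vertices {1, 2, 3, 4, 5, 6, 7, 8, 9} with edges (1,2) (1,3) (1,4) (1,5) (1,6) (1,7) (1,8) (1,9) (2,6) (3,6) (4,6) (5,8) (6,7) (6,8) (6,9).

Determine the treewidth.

2

A width-2 tree decomposition is:
Bags: B1 = {1, 6, 8}  B2 = {1, 3, 6}  B3 = {1, 6, 9}  B4 = {1, 2, 6}  B5 = {1, 5, 8}  B6 = {1, 6, 7}  B7 = {1, 4, 6}
Tree: B1–B2, B1–B3, B2–B4, B1–B5, B4–B6, B3–B7
The largest bag has 3 vertices, giving width 2; this decomposition certifies tw(G) ≤ 2. On the other hand G contains the 3-clique {1, 5, 8}. A clique must lie in a single bag of any decomposition, so no decomposition can have width below 2. Combining the bounds, tw(G) = 2.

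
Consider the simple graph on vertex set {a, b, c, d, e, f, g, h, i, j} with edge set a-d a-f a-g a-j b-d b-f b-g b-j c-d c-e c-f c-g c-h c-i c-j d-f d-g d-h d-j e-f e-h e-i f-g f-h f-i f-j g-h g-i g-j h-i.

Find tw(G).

A width-4 tree decomposition is:
Bags: B1 = {c, d, f, g, h}  B2 = {c, d, f, g, j}  B3 = {c, f, g, h, i}  B4 = {c, e, f, h, i}  B5 = {b, d, f, g, j}  B6 = {a, d, f, g, j}
Tree: B1–B2, B1–B3, B3–B4, B2–B5, B2–B6
Every bag has size at most 5, so the width is 5 − 1 = 4 and tw(G) ≤ 4. For the lower bound, the 5 vertices {c, d, f, g, j} are pairwise adjacent, and any tree decomposition puts a clique entirely inside one bag — forcing width ≥ 4. The upper and lower bounds meet at 4, so that is the treewidth.

4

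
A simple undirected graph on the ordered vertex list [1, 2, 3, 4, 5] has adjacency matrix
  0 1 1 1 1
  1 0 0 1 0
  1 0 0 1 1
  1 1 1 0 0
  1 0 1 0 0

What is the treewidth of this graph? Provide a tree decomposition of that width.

Every bag has size at most 3, so the width is 3 − 1 = 2 and tw(G) ≤ 2. Conversely, {1, 2, 4} is a clique of size 3, and the vertices of any clique must share a bag in every tree decomposition; so some bag has ≥ 3 vertices and tw(G) ≥ 2. Combining the bounds, tw(G) = 2.

Treewidth 2.
One optimal decomposition is:
Bags: B1 = {1, 2, 4}  B2 = {1, 3, 4}  B3 = {1, 3, 5}
Tree: B1–B2, B2–B3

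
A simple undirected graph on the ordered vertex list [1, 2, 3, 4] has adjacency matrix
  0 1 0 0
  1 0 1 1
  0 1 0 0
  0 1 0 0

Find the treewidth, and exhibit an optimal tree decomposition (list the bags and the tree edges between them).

Treewidth 1.
One optimal decomposition is:
Bags: B1 = {1, 2}  B2 = {2, 3}  B3 = {2, 4}
Tree: B1–B2, B1–B3

Every bag has size at most 2, so the width is 2 − 1 = 1 and tw(G) ≤ 1. G has an edge, so its treewidth is at least 1. The upper and lower bounds meet at 1, so that is the treewidth.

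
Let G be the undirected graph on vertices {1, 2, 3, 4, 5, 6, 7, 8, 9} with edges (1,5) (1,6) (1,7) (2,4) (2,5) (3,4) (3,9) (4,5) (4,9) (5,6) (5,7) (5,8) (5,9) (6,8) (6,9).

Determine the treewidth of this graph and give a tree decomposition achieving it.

Every bag has size at most 3, so the width is 3 − 1 = 2 and tw(G) ≤ 2. For the lower bound, the 3 vertices {3, 4, 9} are pairwise adjacent, and any tree decomposition puts a clique entirely inside one bag — forcing width ≥ 2. Hence tw(G) = 2 exactly.

Treewidth 2.
One such decomposition:
Bags: B1 = {5, 6, 9}  B2 = {4, 5, 9}  B3 = {3, 4, 9}  B4 = {1, 5, 6}  B5 = {2, 4, 5}  B6 = {5, 6, 8}  B7 = {1, 5, 7}
Tree: B1–B2, B2–B3, B1–B4, B2–B5, B1–B6, B4–B7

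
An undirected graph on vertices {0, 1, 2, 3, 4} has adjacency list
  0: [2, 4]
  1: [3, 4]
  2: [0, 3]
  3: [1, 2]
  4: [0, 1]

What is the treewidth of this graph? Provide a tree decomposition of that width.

The largest bag has 3 vertices, giving width 2; this decomposition certifies tw(G) ≤ 2. Since 4–1–3–2–0–4 is a cycle in G, G is not acyclic. Forests are exactly the graphs of treewidth ≤ 1, so tw(G) ≥ 2. Combining the bounds, tw(G) = 2.

Treewidth 2.
One optimal decomposition is:
Bags: B1 = {1, 3, 4}  B2 = {2, 3, 4}  B3 = {0, 2, 4}
Tree: B1–B2, B2–B3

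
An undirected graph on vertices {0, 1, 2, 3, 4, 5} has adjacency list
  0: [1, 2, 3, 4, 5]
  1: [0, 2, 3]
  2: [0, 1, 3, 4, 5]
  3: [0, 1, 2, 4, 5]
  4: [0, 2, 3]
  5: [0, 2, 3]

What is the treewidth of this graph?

3

A width-3 tree decomposition is:
Bags: B1 = {0, 1, 2, 3}  B2 = {0, 2, 3, 4}  B3 = {0, 2, 3, 5}
Tree: B1–B2, B2–B3
Each bag holds 4 vertices, so the decomposition has width 3, which upper-bounds the treewidth. On the other hand G contains the 4-clique {0, 1, 2, 3}. A clique must lie in a single bag of any decomposition, so no decomposition can have width below 3. Hence tw(G) = 3 exactly.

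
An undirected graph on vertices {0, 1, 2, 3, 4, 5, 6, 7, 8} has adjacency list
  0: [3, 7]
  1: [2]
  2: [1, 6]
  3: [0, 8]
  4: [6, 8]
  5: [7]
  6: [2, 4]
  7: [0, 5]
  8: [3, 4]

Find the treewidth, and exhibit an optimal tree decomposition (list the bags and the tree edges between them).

Every bag has size at most 2, so the width is 2 − 1 = 1 and tw(G) ≤ 1. G has an edge, so its treewidth is at least 1. Combining the bounds, tw(G) = 1.

Treewidth 1.
Bags: B1 = {5, 7}  B2 = {0, 7}  B3 = {0, 3}  B4 = {3, 8}  B5 = {4, 8}  B6 = {4, 6}  B7 = {2, 6}  B8 = {1, 2}
Tree: B1–B2, B2–B3, B3–B4, B4–B5, B5–B6, B6–B7, B7–B8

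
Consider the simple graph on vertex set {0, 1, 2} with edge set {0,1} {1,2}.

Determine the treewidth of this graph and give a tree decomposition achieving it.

Treewidth 1.
One such decomposition:
Bags: B1 = {0, 1}  B2 = {1, 2}
Tree: B1–B2

The largest bag has 2 vertices, giving width 1; this decomposition certifies tw(G) ≤ 1. Any graph with an edge has treewidth ≥ 1, and G has the edge 1–0. Hence tw(G) = 1 exactly.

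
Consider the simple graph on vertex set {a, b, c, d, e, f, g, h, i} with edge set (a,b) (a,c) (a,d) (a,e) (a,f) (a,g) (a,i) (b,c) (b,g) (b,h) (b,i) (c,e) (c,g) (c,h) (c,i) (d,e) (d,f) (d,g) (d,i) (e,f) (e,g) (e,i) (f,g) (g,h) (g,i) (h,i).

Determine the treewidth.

4

A width-4 tree decomposition is:
Bags: B1 = {a, d, e, g, i}  B2 = {a, c, e, g, i}  B3 = {a, d, e, f, g}  B4 = {a, b, c, g, i}  B5 = {b, c, g, h, i}
Tree: B1–B2, B1–B3, B2–B4, B4–B5
Every bag has size at most 5, so the width is 5 − 1 = 4 and tw(G) ≤ 4. For the lower bound, the 5 vertices {a, d, e, f, g} are pairwise adjacent, and any tree decomposition puts a clique entirely inside one bag — forcing width ≥ 4. The upper and lower bounds meet at 4, so that is the treewidth.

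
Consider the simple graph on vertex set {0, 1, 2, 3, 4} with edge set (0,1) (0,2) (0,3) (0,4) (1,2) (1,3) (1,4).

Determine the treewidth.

A width-2 tree decomposition is:
Bags: B1 = {0, 1, 3}  B2 = {0, 1, 2}  B3 = {0, 1, 4}
Tree: B1–B2, B1–B3
The largest bag has 3 vertices, giving width 2; this decomposition certifies tw(G) ≤ 2. For the lower bound, the 3 vertices {0, 1, 2} are pairwise adjacent, and any tree decomposition puts a clique entirely inside one bag — forcing width ≥ 2. The upper and lower bounds meet at 2, so that is the treewidth.

2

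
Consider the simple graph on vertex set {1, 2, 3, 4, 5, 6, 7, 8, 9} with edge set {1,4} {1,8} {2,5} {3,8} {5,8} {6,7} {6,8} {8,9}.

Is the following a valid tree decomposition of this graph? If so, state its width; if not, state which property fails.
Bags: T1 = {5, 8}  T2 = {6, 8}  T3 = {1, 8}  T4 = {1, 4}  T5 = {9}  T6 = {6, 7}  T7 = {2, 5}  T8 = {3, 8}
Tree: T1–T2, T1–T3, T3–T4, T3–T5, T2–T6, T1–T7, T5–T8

A tree decomposition must satisfy three properties: every vertex lies in some bag; for every edge, both endpoints lie together in some bag; and for every vertex, the bags containing it form a connected subtree. Here edge (8,9) lies in no bag, so the decomposition is invalid.

No — edge (8,9) lies in no bag.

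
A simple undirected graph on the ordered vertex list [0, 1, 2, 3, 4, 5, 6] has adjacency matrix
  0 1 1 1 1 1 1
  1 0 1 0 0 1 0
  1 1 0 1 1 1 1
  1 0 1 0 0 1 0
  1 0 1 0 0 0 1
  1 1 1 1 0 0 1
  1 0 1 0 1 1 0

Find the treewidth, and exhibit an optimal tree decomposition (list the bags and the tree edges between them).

Every bag has size at most 4, so the width is 4 − 1 = 3 and tw(G) ≤ 3. On the other hand G contains the 4-clique {0, 2, 4, 6}. A clique must lie in a single bag of any decomposition, so no decomposition can have width below 3. The upper and lower bounds meet at 3, so that is the treewidth.

Treewidth 3.
Bags: B1 = {0, 2, 3, 5}  B2 = {0, 2, 5, 6}  B3 = {0, 1, 2, 5}  B4 = {0, 2, 4, 6}
Tree: B1–B2, B2–B3, B2–B4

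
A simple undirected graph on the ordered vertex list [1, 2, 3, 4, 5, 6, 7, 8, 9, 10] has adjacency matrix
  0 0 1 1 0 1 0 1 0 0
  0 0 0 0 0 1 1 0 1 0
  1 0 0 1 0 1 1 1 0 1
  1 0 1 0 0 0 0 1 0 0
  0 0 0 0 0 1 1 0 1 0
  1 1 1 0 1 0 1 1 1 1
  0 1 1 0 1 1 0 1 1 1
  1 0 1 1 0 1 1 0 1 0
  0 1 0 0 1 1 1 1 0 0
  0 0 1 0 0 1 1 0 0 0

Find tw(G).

A width-3 tree decomposition is:
Bags: B1 = {3, 6, 7, 8}  B2 = {6, 7, 8, 9}  B3 = {2, 6, 7, 9}  B4 = {5, 6, 7, 9}  B5 = {3, 6, 7, 10}  B6 = {1, 3, 6, 8}  B7 = {1, 3, 4, 8}
Tree: B1–B2, B2–B3, B2–B4, B1–B5, B1–B6, B6–B7
The largest bag has 4 vertices, giving width 3; this decomposition certifies tw(G) ≤ 3. Conversely, {1, 3, 4, 8} is a clique of size 4, and the vertices of any clique must share a bag in every tree decomposition; so some bag has ≥ 4 vertices and tw(G) ≥ 3. The upper and lower bounds meet at 3, so that is the treewidth.

3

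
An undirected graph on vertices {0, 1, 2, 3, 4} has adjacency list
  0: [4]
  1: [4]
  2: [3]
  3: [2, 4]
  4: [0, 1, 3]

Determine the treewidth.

1

A width-1 tree decomposition is:
Bags: B1 = {3, 4}  B2 = {2, 3}  B3 = {0, 4}  B4 = {1, 4}
Tree: B1–B2, B1–B3, B3–B4
Each bag holds 2 vertices, so the decomposition has width 1, which upper-bounds the treewidth. Any graph with an edge has treewidth ≥ 1, and G has the edge 3–4. Hence tw(G) = 1 exactly.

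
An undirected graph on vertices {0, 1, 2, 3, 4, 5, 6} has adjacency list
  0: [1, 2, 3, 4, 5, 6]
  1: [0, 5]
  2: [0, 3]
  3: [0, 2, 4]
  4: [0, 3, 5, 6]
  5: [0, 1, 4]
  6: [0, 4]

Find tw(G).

2

A width-2 tree decomposition is:
Bags: B1 = {0, 3, 4}  B2 = {0, 4, 5}  B3 = {0, 2, 3}  B4 = {0, 4, 6}  B5 = {0, 1, 5}
Tree: B1–B2, B1–B3, B1–B4, B2–B5
Every bag has size at most 3, so the width is 3 − 1 = 2 and tw(G) ≤ 2. On the other hand G contains the 3-clique {0, 1, 5}. A clique must lie in a single bag of any decomposition, so no decomposition can have width below 2. Hence tw(G) = 2 exactly.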